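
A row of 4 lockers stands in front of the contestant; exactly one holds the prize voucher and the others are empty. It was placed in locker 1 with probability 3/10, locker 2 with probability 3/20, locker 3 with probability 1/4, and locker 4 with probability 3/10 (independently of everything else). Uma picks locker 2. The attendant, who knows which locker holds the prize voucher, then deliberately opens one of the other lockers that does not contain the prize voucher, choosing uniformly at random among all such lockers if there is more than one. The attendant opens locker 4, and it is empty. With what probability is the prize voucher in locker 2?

2/13

Consider each possible location of the prize voucher in turn.
If it is in locker 1 (prior 3/10): the attendant has 2 equally likely choices, so probability 1/2; weight (3/10)·(1/2) = 3/20.
If it is in locker 2 (prior 3/20): the attendant has 3 equally likely choices, so probability 1/3; weight (3/20)·(1/3) = 1/20.
If it is in locker 3 (prior 1/4): the attendant has 2 equally likely choices, so probability 1/2; weight (1/4)·(1/2) = 1/8.
If it is in locker 4 (prior 3/10): the attendant opened locker 4, so this case is ruled out; weight (3/10)·0 = 0.
The weights sum to 13/40.
So P(the prize voucher in locker 2 | the attendant opened locker 4) = (1/20) / (13/40) = 2/13.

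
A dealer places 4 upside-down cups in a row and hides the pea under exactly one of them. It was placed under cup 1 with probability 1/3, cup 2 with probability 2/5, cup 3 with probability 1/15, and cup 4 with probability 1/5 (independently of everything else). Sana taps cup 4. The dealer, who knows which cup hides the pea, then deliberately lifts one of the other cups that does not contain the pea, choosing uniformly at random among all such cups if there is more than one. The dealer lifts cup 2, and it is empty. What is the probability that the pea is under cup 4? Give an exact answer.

1/4

Apply Bayes' rule, conditioning on where the pea actually is.
If it is under cup 1 (prior 1/3): the dealer has 2 equally likely choices, so probability 1/2; weight (1/3)·(1/2) = 1/6.
If it is under cup 2 (prior 2/5): the dealer opened cup 2, so this case is ruled out; weight (2/5)·0 = 0.
If it is under cup 3 (prior 1/15): the dealer has 2 equally likely choices, so probability 1/2; weight (1/15)·(1/2) = 1/30.
If it is under cup 4 (prior 1/5): the dealer has 3 equally likely choices, so probability 1/3; weight (1/5)·(1/3) = 1/15.
The weights sum to 4/15.
So P(the pea under cup 4 | the dealer opened cup 2) = (1/15) / (4/15) = 1/4.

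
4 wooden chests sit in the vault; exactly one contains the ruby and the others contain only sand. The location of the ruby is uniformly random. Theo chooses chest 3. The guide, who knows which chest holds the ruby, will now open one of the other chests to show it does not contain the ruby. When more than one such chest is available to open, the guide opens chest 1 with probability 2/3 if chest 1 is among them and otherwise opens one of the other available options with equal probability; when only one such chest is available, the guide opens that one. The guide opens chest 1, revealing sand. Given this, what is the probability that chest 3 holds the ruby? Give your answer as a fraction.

Apply Bayes' rule, conditioning on where the ruby actually is.
If it is in chest 1 (prior 1/4): the guide opened chest 1, so this case is ruled out; weight (1/4)·0 = 0.
If it is in any of chests 2, 3, and 4 (prior 1/4 each): chest 1 is available, opened with probability 2/3; weight (1/4)·(2/3) = 1/6 each.
The weights sum to 1/2.
So P(the ruby in chest 3 | the guide opened chest 1) = (1/6) / (1/2) = 1/3.

1/3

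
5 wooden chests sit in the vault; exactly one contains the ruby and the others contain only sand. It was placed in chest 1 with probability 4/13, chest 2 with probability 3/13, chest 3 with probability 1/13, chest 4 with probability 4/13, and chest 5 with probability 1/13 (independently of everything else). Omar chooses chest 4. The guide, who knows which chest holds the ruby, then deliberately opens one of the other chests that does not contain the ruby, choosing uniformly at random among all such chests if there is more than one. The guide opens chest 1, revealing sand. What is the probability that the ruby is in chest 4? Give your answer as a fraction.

3/8

Condition on the true location of the ruby.
If it is in chest 1 (prior 4/13): the guide opened chest 1, so this case is ruled out; weight (4/13)·0 = 0.
If it is in chest 2 (prior 3/13): the guide has 3 equally likely choices, so probability 1/3; weight (3/13)·(1/3) = 1/13.
If it is in either of chests 3 and 5 (prior 1/13 each): the guide has 3 equally likely choices, so probability 1/3; weight (1/13)·(1/3) = 1/39 each.
If it is in chest 4 (prior 4/13): the guide has 4 equally likely choices, so probability 1/4; weight (4/13)·(1/4) = 1/13.
The weights sum to 8/39.
So P(the ruby in chest 4 | the guide opened chest 1) = (1/13) / (8/39) = 3/8.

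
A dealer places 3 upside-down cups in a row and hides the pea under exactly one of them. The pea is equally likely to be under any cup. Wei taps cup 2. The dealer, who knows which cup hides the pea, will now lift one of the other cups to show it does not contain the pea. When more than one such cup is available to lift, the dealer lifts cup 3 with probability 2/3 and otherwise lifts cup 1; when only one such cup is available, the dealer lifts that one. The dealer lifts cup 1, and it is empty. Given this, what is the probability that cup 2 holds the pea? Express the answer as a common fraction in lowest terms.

Consider each possible location of the pea in turn.
If it is under cup 1 (prior 1/3): the dealer opened cup 1, so this case is ruled out; weight (1/3)·0 = 0.
If it is under cup 2 (prior 1/3): cup 3 is available but not opened, probability 1/3; weight (1/3)·(1/3) = 1/9.
If it is under cup 3 (prior 1/3): only cup 1 is available, probability 1; weight (1/3)·1 = 1/3.
The weights sum to 4/9.
So P(the pea under cup 2 | the dealer opened cup 1) = (1/9) / (4/9) = 1/4.

1/4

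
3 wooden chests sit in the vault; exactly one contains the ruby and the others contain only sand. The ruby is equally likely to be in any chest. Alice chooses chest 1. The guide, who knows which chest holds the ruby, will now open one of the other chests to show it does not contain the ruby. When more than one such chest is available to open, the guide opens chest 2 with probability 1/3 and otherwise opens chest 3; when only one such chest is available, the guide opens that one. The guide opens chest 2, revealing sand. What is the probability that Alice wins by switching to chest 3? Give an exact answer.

Consider each possible location of the ruby in turn.
If it is in chest 1 (prior 1/3): chest 2 is available, opened with probability 1/3; weight (1/3)·(1/3) = 1/9.
If it is in chest 2 (prior 1/3): the guide opened chest 2, so this case is ruled out; weight (1/3)·0 = 0.
If it is in chest 3 (prior 1/3): only chest 2 is available, probability 1; weight (1/3)·1 = 1/3.
The weights sum to 4/9.
So P(the ruby in chest 3 | the guide opened chest 2) = (1/3) / (4/9) = 3/4.

3/4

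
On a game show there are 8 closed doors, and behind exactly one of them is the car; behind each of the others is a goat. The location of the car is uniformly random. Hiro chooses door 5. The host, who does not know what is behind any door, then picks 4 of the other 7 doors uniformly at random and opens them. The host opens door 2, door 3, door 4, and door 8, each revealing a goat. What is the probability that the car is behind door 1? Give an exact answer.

Because the host chose which doors to open without knowing where the car is, the choice is independent of the prize location. Learning that none of the 4 opened doors holds the car simply rules out those 4 locations and leaves the remaining 4 doors still equally likely by symmetry.
So P(the car behind door 1) = 1/4.

1/4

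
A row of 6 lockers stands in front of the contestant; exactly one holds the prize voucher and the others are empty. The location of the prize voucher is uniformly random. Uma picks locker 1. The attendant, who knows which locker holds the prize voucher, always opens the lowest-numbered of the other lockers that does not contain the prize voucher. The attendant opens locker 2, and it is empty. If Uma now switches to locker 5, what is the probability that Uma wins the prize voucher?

Condition on the true location of the prize voucher.
If it is in any of lockers 1, 3, 4, 5, and 6 (prior 1/6 each): locker 2 is the lowest-numbered option available, probability 1; weight (1/6)·1 = 1/6 each.
If it is in locker 2 (prior 1/6): the attendant opened locker 2, so this case is ruled out; weight (1/6)·0 = 0.
The weights sum to 5/6.
So P(the prize voucher in locker 5 | the attendant opened locker 2) = (1/6) / (5/6) = 1/5.

1/5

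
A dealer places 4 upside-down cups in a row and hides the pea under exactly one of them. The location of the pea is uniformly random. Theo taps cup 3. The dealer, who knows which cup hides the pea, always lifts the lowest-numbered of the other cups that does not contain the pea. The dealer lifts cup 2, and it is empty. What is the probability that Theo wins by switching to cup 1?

1

Apply Bayes' rule, conditioning on where the pea actually is.
If it is under cup 1 (prior 1/4): cup 2 is the lowest-numbered option available, probability 1; weight (1/4)·1 = 1/4.
If it is under cup 2 (prior 1/4): the dealer opened cup 2, so this case is ruled out; weight (1/4)·0 = 0.
If it is under either of cups 3 and 4 (prior 1/4 each): the dealer would have opened cup 1 instead, probability 0; weight (1/4)·0 = 0 each.
The weights sum to 1/4.
So P(the pea under cup 1 | the dealer opened cup 2) = (1/4) / (1/4) = 1.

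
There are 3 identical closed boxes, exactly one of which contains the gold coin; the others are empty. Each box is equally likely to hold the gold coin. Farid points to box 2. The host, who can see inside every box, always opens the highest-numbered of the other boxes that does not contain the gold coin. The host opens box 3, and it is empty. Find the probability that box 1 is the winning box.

1/2

Apply Bayes' rule, conditioning on where the gold coin actually is.
If it is in either of boxes 1 and 2 (prior 1/3 each): box 3 is the highest-numbered option available, probability 1; weight (1/3)·1 = 1/3 each.
If it is in box 3 (prior 1/3): the host opened box 3, so this case is ruled out; weight (1/3)·0 = 0.
The weights sum to 2/3.
So P(the gold coin in box 1 | the host opened box 3) = (1/3) / (2/3) = 1/2.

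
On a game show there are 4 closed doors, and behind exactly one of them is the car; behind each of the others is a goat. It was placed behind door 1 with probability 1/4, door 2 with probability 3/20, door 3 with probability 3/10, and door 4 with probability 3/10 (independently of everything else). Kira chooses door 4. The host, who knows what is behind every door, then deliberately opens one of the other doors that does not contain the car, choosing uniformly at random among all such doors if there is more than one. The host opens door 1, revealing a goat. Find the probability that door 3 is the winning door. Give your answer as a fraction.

Apply Bayes' rule, conditioning on where the car actually is.
If it is behind door 1 (prior 1/4): the host opened door 1, so this case is ruled out; weight (1/4)·0 = 0.
If it is behind door 2 (prior 3/20): the host has 2 equally likely choices, so probability 1/2; weight (3/20)·(1/2) = 3/40.
If it is behind door 3 (prior 3/10): the host has 2 equally likely choices, so probability 1/2; weight (3/10)·(1/2) = 3/20.
If it is behind door 4 (prior 3/10): the host has 3 equally likely choices, so probability 1/3; weight (3/10)·(1/3) = 1/10.
The weights sum to 13/40.
So P(the car behind door 3 | the host opened door 1) = (3/20) / (13/40) = 6/13.

6/13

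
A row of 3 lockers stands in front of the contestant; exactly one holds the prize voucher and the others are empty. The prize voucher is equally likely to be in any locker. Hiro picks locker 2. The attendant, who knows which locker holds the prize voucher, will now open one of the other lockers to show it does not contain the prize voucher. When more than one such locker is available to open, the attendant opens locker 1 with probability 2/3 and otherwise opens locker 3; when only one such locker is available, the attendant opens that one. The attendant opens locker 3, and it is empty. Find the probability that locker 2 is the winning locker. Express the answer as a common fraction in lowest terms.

Condition on the true location of the prize voucher.
If it is in locker 1 (prior 1/3): only locker 3 is available, probability 1; weight (1/3)·1 = 1/3.
If it is in locker 2 (prior 1/3): locker 1 is available but not opened, probability 1/3; weight (1/3)·(1/3) = 1/9.
If it is in locker 3 (prior 1/3): the attendant opened locker 3, so this case is ruled out; weight (1/3)·0 = 0.
The weights sum to 4/9.
So P(the prize voucher in locker 2 | the attendant opened locker 3) = (1/9) / (4/9) = 1/4.

1/4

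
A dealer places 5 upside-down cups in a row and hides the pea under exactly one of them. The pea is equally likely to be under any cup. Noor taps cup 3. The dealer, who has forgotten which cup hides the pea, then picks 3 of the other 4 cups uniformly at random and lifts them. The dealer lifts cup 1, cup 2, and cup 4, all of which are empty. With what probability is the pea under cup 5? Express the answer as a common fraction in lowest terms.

Because the dealer chose which cups to lift without knowing where the pea is, the choice is independent of the prize location. Learning that none of the 3 opened cups holds the pea simply rules out those 3 locations and leaves the remaining 2 cups still equally likely by symmetry.
So P(the pea under cup 5) = 1/2.

1/2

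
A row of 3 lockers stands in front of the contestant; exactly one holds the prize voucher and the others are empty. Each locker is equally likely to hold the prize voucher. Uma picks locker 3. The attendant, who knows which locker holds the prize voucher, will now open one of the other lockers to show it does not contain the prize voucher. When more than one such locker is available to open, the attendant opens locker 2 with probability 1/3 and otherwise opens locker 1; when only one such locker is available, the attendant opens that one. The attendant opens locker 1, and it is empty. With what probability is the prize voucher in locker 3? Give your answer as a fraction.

Apply Bayes' rule, conditioning on where the prize voucher actually is.
If it is in locker 1 (prior 1/3): the attendant opened locker 1, so this case is ruled out; weight (1/3)·0 = 0.
If it is in locker 2 (prior 1/3): only locker 1 is available, probability 1; weight (1/3)·1 = 1/3.
If it is in locker 3 (prior 1/3): locker 2 is available but not opened, probability 2/3; weight (1/3)·(2/3) = 2/9.
The weights sum to 5/9.
So P(the prize voucher in locker 3 | the attendant opened locker 1) = (2/9) / (5/9) = 2/5.

2/5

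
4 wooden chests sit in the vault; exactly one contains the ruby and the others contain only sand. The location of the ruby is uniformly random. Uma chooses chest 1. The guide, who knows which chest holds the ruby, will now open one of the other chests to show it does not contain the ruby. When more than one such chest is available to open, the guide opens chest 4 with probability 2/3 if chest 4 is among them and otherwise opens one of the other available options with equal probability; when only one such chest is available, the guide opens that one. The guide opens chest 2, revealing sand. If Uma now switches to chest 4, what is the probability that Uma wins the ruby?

Condition on the true location of the ruby.
If it is in chest 1 (prior 1/4): chest 4 is available but not opened; chest 2 gets probability (1 − 2/3)/2 = 1/6; weight (1/4)·(1/6) = 1/24.
If it is in chest 2 (prior 1/4): the guide opened chest 2, so this case is ruled out; weight (1/4)·0 = 0.
If it is in chest 3 (prior 1/4): chest 4 is available but not opened, probability 1/3; weight (1/4)·(1/3) = 1/12.
If it is in chest 4 (prior 1/4): chest 4 holds the prize so is unavailable; the guide chooses uniformly among the 2 others, probability 1/2; weight (1/4)·(1/2) = 1/8.
The weights sum to 1/4.
So P(the ruby in chest 4 | the guide opened chest 2) = (1/8) / (1/4) = 1/2.

1/2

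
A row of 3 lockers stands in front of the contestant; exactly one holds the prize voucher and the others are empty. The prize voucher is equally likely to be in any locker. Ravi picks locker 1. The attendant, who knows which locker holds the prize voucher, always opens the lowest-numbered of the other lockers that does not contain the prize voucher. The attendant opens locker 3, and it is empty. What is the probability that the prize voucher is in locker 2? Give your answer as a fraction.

Condition on the true location of the prize voucher.
If it is in locker 1 (prior 1/3): the attendant would have opened locker 2 instead, probability 0; weight (1/3)·0 = 0.
If it is in locker 2 (prior 1/3): locker 3 is the lowest-numbered option available, probability 1; weight (1/3)·1 = 1/3.
If it is in locker 3 (prior 1/3): the attendant opened locker 3, so this case is ruled out; weight (1/3)·0 = 0.
The weights sum to 1/3.
So P(the prize voucher in locker 2 | the attendant opened locker 3) = (1/3) / (1/3) = 1.

1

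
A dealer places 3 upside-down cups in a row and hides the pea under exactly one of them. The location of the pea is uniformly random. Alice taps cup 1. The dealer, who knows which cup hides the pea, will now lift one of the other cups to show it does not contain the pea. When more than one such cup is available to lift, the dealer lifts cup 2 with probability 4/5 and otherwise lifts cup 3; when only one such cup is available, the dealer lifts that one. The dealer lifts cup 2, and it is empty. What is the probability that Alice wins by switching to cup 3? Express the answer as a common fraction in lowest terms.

Consider each possible location of the pea in turn.
If it is under cup 1 (prior 1/3): cup 2 is available, opened with probability 4/5; weight (1/3)·(4/5) = 4/15.
If it is under cup 2 (prior 1/3): the dealer opened cup 2, so this case is ruled out; weight (1/3)·0 = 0.
If it is under cup 3 (prior 1/3): only cup 2 is available, probability 1; weight (1/3)·1 = 1/3.
The weights sum to 3/5.
So P(the pea under cup 3 | the dealer opened cup 2) = (1/3) / (3/5) = 5/9.

5/9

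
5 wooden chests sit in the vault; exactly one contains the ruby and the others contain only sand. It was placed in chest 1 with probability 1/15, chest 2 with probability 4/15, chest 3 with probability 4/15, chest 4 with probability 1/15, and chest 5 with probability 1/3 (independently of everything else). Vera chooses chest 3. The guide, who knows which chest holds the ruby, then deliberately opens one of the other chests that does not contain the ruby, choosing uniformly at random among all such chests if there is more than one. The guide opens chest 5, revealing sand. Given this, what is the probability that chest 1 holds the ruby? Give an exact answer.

Apply Bayes' rule, conditioning on where the ruby actually is.
If it is in either of chests 1 and 4 (prior 1/15 each): the guide has 3 equally likely choices, so probability 1/3; weight (1/15)·(1/3) = 1/45 each.
If it is in chest 2 (prior 4/15): the guide has 3 equally likely choices, so probability 1/3; weight (4/15)·(1/3) = 4/45.
If it is in chest 3 (prior 4/15): the guide has 4 equally likely choices, so probability 1/4; weight (4/15)·(1/4) = 1/15.
If it is in chest 5 (prior 1/3): the guide opened chest 5, so this case is ruled out; weight (1/3)·0 = 0.
The weights sum to 1/5.
So P(the ruby in chest 1 | the guide opened chest 5) = (1/45) / (1/5) = 1/9.

1/9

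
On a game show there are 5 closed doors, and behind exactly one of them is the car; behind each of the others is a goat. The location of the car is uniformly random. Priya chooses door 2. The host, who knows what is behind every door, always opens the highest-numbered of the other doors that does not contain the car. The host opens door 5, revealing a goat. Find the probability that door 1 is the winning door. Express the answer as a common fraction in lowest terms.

1/4

Condition on the true location of the car.
If it is behind any of doors 1, 2, 3, and 4 (prior 1/5 each): door 5 is the highest-numbered option available, probability 1; weight (1/5)·1 = 1/5 each.
If it is behind door 5 (prior 1/5): the host opened door 5, so this case is ruled out; weight (1/5)·0 = 0.
The weights sum to 4/5.
So P(the car behind door 1 | the host opened door 5) = (1/5) / (4/5) = 1/4.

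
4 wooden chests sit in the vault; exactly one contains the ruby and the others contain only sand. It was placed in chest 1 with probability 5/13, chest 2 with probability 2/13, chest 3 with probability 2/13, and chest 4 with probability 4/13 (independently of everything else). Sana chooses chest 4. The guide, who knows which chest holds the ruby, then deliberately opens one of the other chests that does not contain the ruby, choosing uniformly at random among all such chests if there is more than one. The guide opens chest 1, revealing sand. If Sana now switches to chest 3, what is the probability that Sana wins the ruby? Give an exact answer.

3/10

Consider each possible location of the ruby in turn.
If it is in chest 1 (prior 5/13): the guide opened chest 1, so this case is ruled out; weight (5/13)·0 = 0.
If it is in either of chests 2 and 3 (prior 2/13 each): the guide has 2 equally likely choices, so probability 1/2; weight (2/13)·(1/2) = 1/13 each.
If it is in chest 4 (prior 4/13): the guide has 3 equally likely choices, so probability 1/3; weight (4/13)·(1/3) = 4/39.
The weights sum to 10/39.
So P(the ruby in chest 3 | the guide opened chest 1) = (1/13) / (10/39) = 3/10.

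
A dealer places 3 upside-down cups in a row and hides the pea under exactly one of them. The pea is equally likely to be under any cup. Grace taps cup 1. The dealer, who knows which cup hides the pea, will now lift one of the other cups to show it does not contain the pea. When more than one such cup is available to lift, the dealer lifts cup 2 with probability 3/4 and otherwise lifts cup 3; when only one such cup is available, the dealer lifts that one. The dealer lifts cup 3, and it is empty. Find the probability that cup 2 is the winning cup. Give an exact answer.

Condition on the true location of the pea.
If it is under cup 1 (prior 1/3): cup 2 is available but not opened, probability 1/4; weight (1/3)·(1/4) = 1/12.
If it is under cup 2 (prior 1/3): only cup 3 is available, probability 1; weight (1/3)·1 = 1/3.
If it is under cup 3 (prior 1/3): the dealer opened cup 3, so this case is ruled out; weight (1/3)·0 = 0.
The weights sum to 5/12.
So P(the pea under cup 2 | the dealer opened cup 3) = (1/3) / (5/12) = 4/5.

4/5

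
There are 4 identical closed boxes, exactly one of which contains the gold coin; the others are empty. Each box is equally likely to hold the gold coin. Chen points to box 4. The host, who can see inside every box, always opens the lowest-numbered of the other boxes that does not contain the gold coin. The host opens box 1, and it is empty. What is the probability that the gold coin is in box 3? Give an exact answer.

Apply Bayes' rule, conditioning on where the gold coin actually is.
If it is in box 1 (prior 1/4): the host opened box 1, so this case is ruled out; weight (1/4)·0 = 0.
If it is in any of boxes 2, 3, and 4 (prior 1/4 each): box 1 is the lowest-numbered option available, probability 1; weight (1/4)·1 = 1/4 each.
The weights sum to 3/4.
So P(the gold coin in box 3 | the host opened box 1) = (1/4) / (3/4) = 1/3.

1/3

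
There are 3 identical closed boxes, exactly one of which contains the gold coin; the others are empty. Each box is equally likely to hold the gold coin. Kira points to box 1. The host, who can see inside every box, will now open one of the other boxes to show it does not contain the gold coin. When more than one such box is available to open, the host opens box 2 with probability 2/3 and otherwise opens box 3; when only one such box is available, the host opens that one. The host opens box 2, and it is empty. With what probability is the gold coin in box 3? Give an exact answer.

3/5

Apply Bayes' rule, conditioning on where the gold coin actually is.
If it is in box 1 (prior 1/3): box 2 is available, opened with probability 2/3; weight (1/3)·(2/3) = 2/9.
If it is in box 2 (prior 1/3): the host opened box 2, so this case is ruled out; weight (1/3)·0 = 0.
If it is in box 3 (prior 1/3): only box 2 is available, probability 1; weight (1/3)·1 = 1/3.
The weights sum to 5/9.
So P(the gold coin in box 3 | the host opened box 2) = (1/3) / (5/9) = 3/5.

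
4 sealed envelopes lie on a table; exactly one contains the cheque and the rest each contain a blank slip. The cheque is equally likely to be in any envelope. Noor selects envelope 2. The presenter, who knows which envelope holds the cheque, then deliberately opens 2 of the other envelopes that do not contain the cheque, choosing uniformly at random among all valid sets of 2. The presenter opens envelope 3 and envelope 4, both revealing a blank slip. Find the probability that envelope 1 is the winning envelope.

Condition on the true location of the cheque.
If it is in envelope 1 (prior 1/4): the presenter has no choice, probability 1; weight (1/4)·1 = 1/4.
If it is in envelope 2 (prior 1/4): the presenter has 3 equally likely choices, so probability 1/3; weight (1/4)·(1/3) = 1/12.
If it is in either of envelopes 3 and 4 (prior 1/4 each): that envelope was opened and seen not to hold the prize — ruled out; weight (1/4)·0 = 0 each.
The weights sum to 1/3.
So P(the cheque in envelope 1 | the presenter opened envelope 3 and envelope 4) = (1/4) / (1/3) = 3/4.

3/4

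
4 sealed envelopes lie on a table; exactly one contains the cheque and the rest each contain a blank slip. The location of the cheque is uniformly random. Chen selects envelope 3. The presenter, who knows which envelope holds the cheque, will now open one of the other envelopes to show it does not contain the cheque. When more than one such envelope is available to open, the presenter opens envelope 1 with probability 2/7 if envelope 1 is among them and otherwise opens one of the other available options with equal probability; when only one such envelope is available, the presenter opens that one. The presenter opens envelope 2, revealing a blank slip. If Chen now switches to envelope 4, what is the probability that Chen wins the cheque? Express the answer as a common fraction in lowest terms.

Apply Bayes' rule, conditioning on where the cheque actually is.
If it is in envelope 1 (prior 1/4): envelope 1 holds the prize so is unavailable; the presenter chooses uniformly among the 2 others, probability 1/2; weight (1/4)·(1/2) = 1/8.
If it is in envelope 2 (prior 1/4): the presenter opened envelope 2, so this case is ruled out; weight (1/4)·0 = 0.
If it is in envelope 3 (prior 1/4): envelope 1 is available but not opened; envelope 2 gets probability (1 − 2/7)/2 = 5/14; weight (1/4)·(5/14) = 5/56.
If it is in envelope 4 (prior 1/4): envelope 1 is available but not opened, probability 5/7; weight (1/4)·(5/7) = 5/28.
The weights sum to 11/28.
So P(the cheque in envelope 4 | the presenter opened envelope 2) = (5/28) / (11/28) = 5/11.

5/11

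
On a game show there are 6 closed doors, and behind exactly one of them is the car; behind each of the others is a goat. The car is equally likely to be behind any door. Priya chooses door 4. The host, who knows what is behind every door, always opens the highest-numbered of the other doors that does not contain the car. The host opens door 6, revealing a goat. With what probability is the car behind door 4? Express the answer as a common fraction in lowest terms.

Condition on the true location of the car.
If it is behind any of doors 1, 2, 3, 4, and 5 (prior 1/6 each): door 6 is the highest-numbered option available, probability 1; weight (1/6)·1 = 1/6 each.
If it is behind door 6 (prior 1/6): the host opened door 6, so this case is ruled out; weight (1/6)·0 = 0.
The weights sum to 5/6.
So P(the car behind door 4 | the host opened door 6) = (1/6) / (5/6) = 1/5.

1/5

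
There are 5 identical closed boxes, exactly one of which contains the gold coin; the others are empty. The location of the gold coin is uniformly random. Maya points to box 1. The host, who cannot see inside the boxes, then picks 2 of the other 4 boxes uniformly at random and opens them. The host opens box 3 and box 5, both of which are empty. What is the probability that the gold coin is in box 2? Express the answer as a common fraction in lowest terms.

Apply Bayes' rule, conditioning on where the gold coin actually is.
If it is in any of boxes 1, 2, and 4 (prior 1/5 each): the host picks exactly this set with probability 1/6 regardless, and none is the prize; weight (1/5)·(1/6) = 1/30 each.
If it is in either of boxes 3 and 5 (prior 1/5 each): that box was opened and seen not to hold the prize — ruled out; weight (1/5)·0 = 0 each.
The weights sum to 1/10.
So P(the gold coin in box 2 | the host opened box 3 and box 5) = (1/30) / (1/10) = 1/3.

1/3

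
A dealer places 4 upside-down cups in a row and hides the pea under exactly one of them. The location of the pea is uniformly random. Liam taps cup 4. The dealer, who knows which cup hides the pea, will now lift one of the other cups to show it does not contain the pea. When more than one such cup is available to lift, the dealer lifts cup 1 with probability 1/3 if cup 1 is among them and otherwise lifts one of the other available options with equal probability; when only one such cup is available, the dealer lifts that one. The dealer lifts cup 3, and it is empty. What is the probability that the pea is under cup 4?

Condition on the true location of the pea.
If it is under cup 1 (prior 1/4): cup 1 holds the prize so is unavailable; the dealer chooses uniformly among the 2 others, probability 1/2; weight (1/4)·(1/2) = 1/8.
If it is under cup 2 (prior 1/4): cup 1 is available but not opened, probability 2/3; weight (1/4)·(2/3) = 1/6.
If it is under cup 3 (prior 1/4): the dealer opened cup 3, so this case is ruled out; weight (1/4)·0 = 0.
If it is under cup 4 (prior 1/4): cup 1 is available but not opened; cup 3 gets probability (1 − 1/3)/2 = 1/3; weight (1/4)·(1/3) = 1/12.
The weights sum to 3/8.
So P(the pea under cup 4 | the dealer opened cup 3) = (1/12) / (3/8) = 2/9.

2/9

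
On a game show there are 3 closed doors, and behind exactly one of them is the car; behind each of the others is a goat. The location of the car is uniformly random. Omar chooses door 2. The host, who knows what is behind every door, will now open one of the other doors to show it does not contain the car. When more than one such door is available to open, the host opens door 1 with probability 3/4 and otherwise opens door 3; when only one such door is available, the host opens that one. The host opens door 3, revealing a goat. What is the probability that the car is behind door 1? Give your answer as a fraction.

Apply Bayes' rule, conditioning on where the car actually is.
If it is behind door 1 (prior 1/3): only door 3 is available, probability 1; weight (1/3)·1 = 1/3.
If it is behind door 2 (prior 1/3): door 1 is available but not opened, probability 1/4; weight (1/3)·(1/4) = 1/12.
If it is behind door 3 (prior 1/3): the host opened door 3, so this case is ruled out; weight (1/3)·0 = 0.
The weights sum to 5/12.
So P(the car behind door 1 | the host opened door 3) = (1/3) / (5/12) = 4/5.

4/5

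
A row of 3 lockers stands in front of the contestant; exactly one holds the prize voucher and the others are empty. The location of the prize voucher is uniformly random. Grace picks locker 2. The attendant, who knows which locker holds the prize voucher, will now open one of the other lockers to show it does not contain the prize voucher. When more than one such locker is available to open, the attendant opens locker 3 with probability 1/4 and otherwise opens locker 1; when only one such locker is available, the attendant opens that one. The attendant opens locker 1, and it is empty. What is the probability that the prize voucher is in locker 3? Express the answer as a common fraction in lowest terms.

Apply Bayes' rule, conditioning on where the prize voucher actually is.
If it is in locker 1 (prior 1/3): the attendant opened locker 1, so this case is ruled out; weight (1/3)·0 = 0.
If it is in locker 2 (prior 1/3): locker 3 is available but not opened, probability 3/4; weight (1/3)·(3/4) = 1/4.
If it is in locker 3 (prior 1/3): only locker 1 is available, probability 1; weight (1/3)·1 = 1/3.
The weights sum to 7/12.
So P(the prize voucher in locker 3 | the attendant opened locker 1) = (1/3) / (7/12) = 4/7.

4/7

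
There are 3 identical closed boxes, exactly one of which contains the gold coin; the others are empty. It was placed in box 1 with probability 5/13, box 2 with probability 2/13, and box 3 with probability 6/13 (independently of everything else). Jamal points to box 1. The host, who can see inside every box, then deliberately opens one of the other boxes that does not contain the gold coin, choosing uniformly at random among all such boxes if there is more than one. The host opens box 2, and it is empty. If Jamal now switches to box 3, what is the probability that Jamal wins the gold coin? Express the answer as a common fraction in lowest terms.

12/17

Condition on the true location of the gold coin.
If it is in box 1 (prior 5/13): the host has 2 equally likely choices, so probability 1/2; weight (5/13)·(1/2) = 5/26.
If it is in box 2 (prior 2/13): the host opened box 2, so this case is ruled out; weight (2/13)·0 = 0.
If it is in box 3 (prior 6/13): the host has no choice, probability 1; weight (6/13)·1 = 6/13.
The weights sum to 17/26.
So P(the gold coin in box 3 | the host opened box 2) = (6/13) / (17/26) = 12/17.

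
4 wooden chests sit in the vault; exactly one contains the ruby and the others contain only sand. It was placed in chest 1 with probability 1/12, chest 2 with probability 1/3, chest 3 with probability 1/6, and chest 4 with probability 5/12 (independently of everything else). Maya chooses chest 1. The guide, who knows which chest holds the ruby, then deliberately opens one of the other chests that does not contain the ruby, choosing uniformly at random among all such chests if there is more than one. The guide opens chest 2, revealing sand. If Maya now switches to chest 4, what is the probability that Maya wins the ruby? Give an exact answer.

Consider each possible location of the ruby in turn.
If it is in chest 1 (prior 1/12): the guide has 3 equally likely choices, so probability 1/3; weight (1/12)·(1/3) = 1/36.
If it is in chest 2 (prior 1/3): the guide opened chest 2, so this case is ruled out; weight (1/3)·0 = 0.
If it is in chest 3 (prior 1/6): the guide has 2 equally likely choices, so probability 1/2; weight (1/6)·(1/2) = 1/12.
If it is in chest 4 (prior 5/12): the guide has 2 equally likely choices, so probability 1/2; weight (5/12)·(1/2) = 5/24.
The weights sum to 23/72.
So P(the ruby in chest 4 | the guide opened chest 2) = (5/24) / (23/72) = 15/23.

15/23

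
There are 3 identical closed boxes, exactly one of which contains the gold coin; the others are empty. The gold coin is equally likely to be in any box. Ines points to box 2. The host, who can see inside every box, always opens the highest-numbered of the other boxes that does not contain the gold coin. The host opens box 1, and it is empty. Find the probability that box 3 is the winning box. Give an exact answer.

Apply Bayes' rule, conditioning on where the gold coin actually is.
If it is in box 1 (prior 1/3): the host opened box 1, so this case is ruled out; weight (1/3)·0 = 0.
If it is in box 2 (prior 1/3): the host would have opened box 3 instead, probability 0; weight (1/3)·0 = 0.
If it is in box 3 (prior 1/3): box 1 is the highest-numbered option available, probability 1; weight (1/3)·1 = 1/3.
The weights sum to 1/3.
So P(the gold coin in box 3 | the host opened box 1) = (1/3) / (1/3) = 1.

1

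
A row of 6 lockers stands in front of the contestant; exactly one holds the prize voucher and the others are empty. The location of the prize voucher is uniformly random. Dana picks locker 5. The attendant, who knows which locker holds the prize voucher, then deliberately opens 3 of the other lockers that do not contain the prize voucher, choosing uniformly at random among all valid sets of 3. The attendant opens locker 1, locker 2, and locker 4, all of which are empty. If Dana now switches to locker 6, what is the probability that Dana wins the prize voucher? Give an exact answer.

Apply Bayes' rule, conditioning on where the prize voucher actually is.
If it is in any of lockers 1, 2, and 4 (prior 1/6 each): that locker was opened and seen not to hold the prize — ruled out; weight (1/6)·0 = 0 each.
If it is in either of lockers 3 and 6 (prior 1/6 each): the attendant has 4 equally likely choices, so probability 1/4; weight (1/6)·(1/4) = 1/24 each.
If it is in locker 5 (prior 1/6): the attendant has 10 equally likely choices, so probability 1/10; weight (1/6)·(1/10) = 1/60.
The weights sum to 1/10.
So P(the prize voucher in locker 6 | the attendant opened locker 1, locker 2, and locker 4) = (1/24) / (1/10) = 5/12.

5/12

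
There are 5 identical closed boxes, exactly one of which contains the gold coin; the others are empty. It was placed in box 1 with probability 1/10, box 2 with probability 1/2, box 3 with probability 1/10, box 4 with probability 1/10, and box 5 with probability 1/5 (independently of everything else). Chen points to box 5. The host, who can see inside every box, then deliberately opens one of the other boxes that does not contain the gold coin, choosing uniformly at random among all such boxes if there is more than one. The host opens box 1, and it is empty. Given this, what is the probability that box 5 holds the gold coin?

3/17

Consider each possible location of the gold coin in turn.
If it is in box 1 (prior 1/10): the host opened box 1, so this case is ruled out; weight (1/10)·0 = 0.
If it is in box 2 (prior 1/2): the host has 3 equally likely choices, so probability 1/3; weight (1/2)·(1/3) = 1/6.
If it is in either of boxes 3 and 4 (prior 1/10 each): the host has 3 equally likely choices, so probability 1/3; weight (1/10)·(1/3) = 1/30 each.
If it is in box 5 (prior 1/5): the host has 4 equally likely choices, so probability 1/4; weight (1/5)·(1/4) = 1/20.
The weights sum to 17/60.
So P(the gold coin in box 5 | the host opened box 1) = (1/20) / (17/60) = 3/17.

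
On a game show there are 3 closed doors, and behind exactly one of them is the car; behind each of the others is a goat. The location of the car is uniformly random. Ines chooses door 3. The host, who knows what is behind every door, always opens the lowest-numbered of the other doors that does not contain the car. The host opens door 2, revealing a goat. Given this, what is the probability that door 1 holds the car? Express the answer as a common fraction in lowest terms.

1

Condition on the true location of the car.
If it is behind door 1 (prior 1/3): door 2 is the lowest-numbered option available, probability 1; weight (1/3)·1 = 1/3.
If it is behind door 2 (prior 1/3): the host opened door 2, so this case is ruled out; weight (1/3)·0 = 0.
If it is behind door 3 (prior 1/3): the host would have opened door 1 instead, probability 0; weight (1/3)·0 = 0.
The weights sum to 1/3.
So P(the car behind door 1 | the host opened door 2) = (1/3) / (1/3) = 1.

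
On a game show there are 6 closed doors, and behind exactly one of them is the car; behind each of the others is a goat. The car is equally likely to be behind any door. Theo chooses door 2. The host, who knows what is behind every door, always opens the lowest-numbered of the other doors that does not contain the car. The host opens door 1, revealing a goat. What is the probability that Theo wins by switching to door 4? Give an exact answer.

1/5

Consider each possible location of the car in turn.
If it is behind door 1 (prior 1/6): the host opened door 1, so this case is ruled out; weight (1/6)·0 = 0.
If it is behind any of doors 2, 3, 4, 5, and 6 (prior 1/6 each): door 1 is the lowest-numbered option available, probability 1; weight (1/6)·1 = 1/6 each.
The weights sum to 5/6.
So P(the car behind door 4 | the host opened door 1) = (1/6) / (5/6) = 1/5.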